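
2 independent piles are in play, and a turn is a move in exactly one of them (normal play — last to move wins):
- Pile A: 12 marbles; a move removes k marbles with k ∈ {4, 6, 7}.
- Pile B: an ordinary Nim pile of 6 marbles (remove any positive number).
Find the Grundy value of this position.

6

Grundy values for pile A (subtraction set {4, 6, 7}):
g(0) = mex{} = 0
g(1) = mex{} = 0
g(2) = mex{} = 0
g(3) = mex{} = 0
g(4) = mex{0} = 1
g(5) = mex{0} = 1
g(6) = mex{0} = 1
g(7) = mex{0} = 1
g(8) = mex{0,1} = 2
g(9) = mex{0,1} = 2
g(10) = mex{0,1} = 2
g(11) = mex{1} = 0
g(12) = mex{1,2} = 0
So g(12) = 0.
Pile B is a plain Nim pile of size 6, so its Grundy value is 6.
By the Sprague-Grundy theorem, the Grundy value of a sum of independent games is the XOR of the component values.
Combined value = 0 ⊕ 6 = 6.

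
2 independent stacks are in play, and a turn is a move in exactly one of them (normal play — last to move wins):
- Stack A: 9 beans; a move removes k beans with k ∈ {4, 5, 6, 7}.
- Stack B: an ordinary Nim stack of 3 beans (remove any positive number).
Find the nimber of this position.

1

For stack A, compute g(0), g(1), … with moves {4, 5, 6, 7}:
k:     0  1  2  3  4  5  6  7  8  9
g(k):  0  0  0  0  1  1  1  1  2  2
So g(9) = 2.
Stack B is a plain Nim stack of size 3, so its Grundy value is 3.
By the Sprague-Grundy theorem, the Grundy value of a sum of independent games is the XOR of the component values.
Combined value = 2 XOR 3 = 1.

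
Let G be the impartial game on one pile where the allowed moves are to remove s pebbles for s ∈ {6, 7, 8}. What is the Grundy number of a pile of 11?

1

Compute g(0), g(1), … for moves {6, 7, 8}:
g(0) = mex{} = 0
g(1) = mex{} = 0
g(2) = mex{} = 0
g(3) = mex{} = 0
g(4) = mex{} = 0
g(5) = mex{} = 0
g(6) = mex{0} = 1
g(7) = mex{0} = 1
g(8) = mex{0} = 1
g(9) = mex{0} = 1
g(10) = mex{0} = 1
g(11) = mex{0} = 1
So g(11) = 1.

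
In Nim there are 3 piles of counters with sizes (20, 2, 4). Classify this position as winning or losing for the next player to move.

Winning position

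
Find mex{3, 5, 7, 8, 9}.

0 is not in the set, so the mex is 0.

0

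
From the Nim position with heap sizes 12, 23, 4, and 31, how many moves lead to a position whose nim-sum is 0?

Compute the nim-sum pairwise:
12 XOR 23 = 27
27 XOR 4 = 31
31 XOR 31 = 0
The nim-sum is already 0, so every move leaves a nonzero nim-sum — there are no winning moves.

0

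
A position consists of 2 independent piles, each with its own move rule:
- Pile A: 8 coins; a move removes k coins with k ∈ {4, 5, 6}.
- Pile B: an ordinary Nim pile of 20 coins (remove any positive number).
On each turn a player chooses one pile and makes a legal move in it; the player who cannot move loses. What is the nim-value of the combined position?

Build the Grundy sequence for pile A with g(k) = mex{g(k−s) : s ∈ {4, 5, 6}, s ≤ k}:
g(0) = mex{} = 0
g(1) = mex{} = 0
g(2) = mex{} = 0
g(3) = mex{} = 0
g(4) = mex{0} = 1
g(5) = mex{0} = 1
g(6) = mex{0} = 1
g(7) = mex{0} = 1
g(8) = mex{0,1} = 2
So g(8) = 2.
Pile B is a plain Nim pile of size 20, so its Grundy value is 20.
The value of a disjunctive sum is the nim-sum of the parts.
Combined value = 2 XOR 20 = 22.

22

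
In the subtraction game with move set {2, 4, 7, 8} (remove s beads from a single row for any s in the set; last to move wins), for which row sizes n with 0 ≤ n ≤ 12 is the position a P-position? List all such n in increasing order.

0, 1, 6, 11, 12

Grundy values for subtraction set {2, 4, 7, 8}:
g(0) = mex{} = 0
g(1) = mex{} = 0
g(2) = mex{0} = 1
g(3) = mex{0} = 1
g(4) = mex{0,1} = 2
g(5) = mex{0,1} = 2
g(6) = mex{1,2} = 0
g(7) = mex{0,1,2} = 3
g(8) = mex{0,2} = 1
g(9) = mex{0,1,2,3} = 4
g(10) = mex{0,1} = 2
g(11) = mex{1,2,3,4} = 0
g(12) = mex{1,2} = 0
The P-positions (g = 0) in 0..12 are 0, 1, 6, 11, 12.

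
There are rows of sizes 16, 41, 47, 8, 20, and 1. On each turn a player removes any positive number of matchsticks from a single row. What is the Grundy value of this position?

11

Write each in binary and XOR column by column:
  010000  (16)
  101001  (41)
  101111  (47)
  001000  (8)
  010100  (20)
  000001  (1)
  ------
  001011  (11)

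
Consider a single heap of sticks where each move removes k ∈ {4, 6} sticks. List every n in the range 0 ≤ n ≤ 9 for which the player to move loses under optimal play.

0, 1, 2, 3

Build the Grundy sequence with g(k) = mex{g(k−s) : s ∈ {4, 6}, s ≤ k}:
g(0) = mex{} = 0
g(1) = mex{} = 0
g(2) = mex{} = 0
g(3) = mex{} = 0
g(4) = mex{0} = 1
g(5) = mex{0} = 1
g(6) = mex{0} = 1
g(7) = mex{0} = 1
g(8) = mex{0,1} = 2
g(9) = mex{0,1} = 2
The P-positions (g = 0) in 0..9 are 0, 1, 2, 3.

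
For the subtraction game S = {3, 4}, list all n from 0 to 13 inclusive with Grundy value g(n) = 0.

0, 1, 2, 7, 8, 9

Grundy values for subtraction set {3, 4}:
k:     0  1  2  3  4  5  6  7  8  9 10 11 12 13
g(k):  0  0  0  1  1  1  2  0  0  0  1  1  1  2
The P-positions (g = 0) in 0..13 are 0, 1, 2, 7, 8, 9.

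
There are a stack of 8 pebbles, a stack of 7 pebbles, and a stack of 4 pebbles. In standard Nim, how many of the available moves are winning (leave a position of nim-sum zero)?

1

Nim-sum: 8 XOR 7 XOR 4 = 11.
The overall nim-sum is X = 11. A stack of size p has a winning move iff p XOR X < p (reduce it to p XOR X).
  8: 8 XOR 11 = 3 < 8 — winning move (to 3).
  7: 7 XOR 11 = 12 ≥ 7 — no move.
  4: 4 XOR 11 = 15 ≥ 4 — no move.
That gives 1 winning move.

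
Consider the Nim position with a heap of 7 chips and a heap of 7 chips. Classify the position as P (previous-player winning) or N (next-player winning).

P-position

Compute the nim-sum pairwise:
7 ⊕ 7 = 0
The nim-sum is 0, so this is a P-position: the player to move is in a losing position under optimal play.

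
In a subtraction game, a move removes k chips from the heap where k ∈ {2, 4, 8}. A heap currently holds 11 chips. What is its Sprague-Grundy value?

2

Compute g(0), g(1), … for moves {2, 4, 8}:
g(0) = mex{} = 0
g(1) = mex{} = 0
g(2) = mex{0} = 1
g(3) = mex{0} = 1
g(4) = mex{0,1} = 2
g(5) = mex{0,1} = 2
g(6) = mex{1,2} = 0
g(7) = mex{1,2} = 0
g(8) = mex{0,2} = 1
g(9) = mex{0,2} = 1
g(10) = mex{0,1} = 2
g(11) = mex{0,1} = 2
So g(11) = 2.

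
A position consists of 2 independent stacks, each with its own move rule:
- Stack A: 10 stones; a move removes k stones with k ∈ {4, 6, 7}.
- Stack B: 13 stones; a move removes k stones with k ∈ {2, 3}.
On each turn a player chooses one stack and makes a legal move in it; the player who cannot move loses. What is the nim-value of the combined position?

Grundy values for stack A (subtraction set {4, 6, 7}):
k:     0  1  2  3  4  5  6  7  8  9 10
g(k):  0  0  0  0  1  1  1  1  2  2  2
So g(10) = 2.
For stack B, compute g(0), g(1), … with moves {2, 3}:
k:     0  1  2  3  4  5  6  7  8  9 10 11 12 13
g(k):  0  0  1  1  2  0  0  1  1  2  0  0  1  1
So g(13) = 1.
The value of a disjunctive sum is the nim-sum of the parts.
Combined value = 2 ⊕ 1 = 3.

3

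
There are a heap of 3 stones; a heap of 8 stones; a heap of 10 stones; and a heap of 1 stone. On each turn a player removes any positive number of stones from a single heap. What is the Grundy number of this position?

Nim-sum: 3 XOR 8 XOR 10 XOR 1 = 0.

0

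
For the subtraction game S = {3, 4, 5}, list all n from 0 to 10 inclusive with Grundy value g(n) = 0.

0, 1, 2, 8, 9, 10

Build the Grundy sequence with g(k) = mex{g(k−s) : s ∈ {3, 4, 5}, s ≤ k}:
k:     0  1  2  3  4  5  6  7  8  9 10
g(k):  0  0  0  1  1  1  2  2  0  0  0
The P-positions (g = 0) in 0..10 are 0, 1, 2, 8, 9, 10.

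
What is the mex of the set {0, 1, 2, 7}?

The values 0, 1, 2 are all present; 3 is the first non-negative integer missing from the set.

3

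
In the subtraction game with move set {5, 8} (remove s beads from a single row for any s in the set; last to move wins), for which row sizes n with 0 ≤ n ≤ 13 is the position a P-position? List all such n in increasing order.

0, 1, 2, 3, 4, 13

Compute g(0), g(1), … for moves {5, 8}:
k:     0  1  2  3  4  5  6  7  8  9 10 11 12 13
g(k):  0  0  0  0  0  1  1  1  1  1  2  2  2  0
The P-positions (g = 0) in 0..13 are 0, 1, 2, 3, 4, 13.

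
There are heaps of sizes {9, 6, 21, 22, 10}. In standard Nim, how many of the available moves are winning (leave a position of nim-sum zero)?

3

Compute the nim-sum pairwise:
9 XOR 6 = 15
15 XOR 21 = 26
26 XOR 22 = 12
12 XOR 10 = 6
The overall nim-sum is X = 6. A heap of size p has a winning move iff p XOR X < p (reduce it to p XOR X).
  9: 9 XOR 6 = 15 ≥ 9 — no move.
  6: 6 XOR 6 = 0 < 6 — winning move (to 0).
  21: 21 XOR 6 = 19 < 21 — winning move (to 19).
  22: 22 XOR 6 = 16 < 22 — winning move (to 16).
  10: 10 XOR 6 = 12 ≥ 10 — no move.
That gives 3 winning moves.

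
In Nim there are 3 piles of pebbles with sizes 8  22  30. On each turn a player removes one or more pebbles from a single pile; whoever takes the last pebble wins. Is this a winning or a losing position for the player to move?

Losing position

In binary:
  01000  (8)
  10110  (22)
  11110  (30)
  -----
  00000  (0)
The nim-sum is 0, so this is a P-position: the player to move is in a losing position under optimal play.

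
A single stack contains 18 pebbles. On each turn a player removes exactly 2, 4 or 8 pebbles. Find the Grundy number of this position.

Compute g(0), g(1), … for moves {2, 4, 8}:
k:     0  1  2  3  4  5  6  7  8  9 10 11 12 13 14 15 16 17 18
g(k):  0  0  1  1  2  2  0  0  1  1  2  2  0  0  1  1  2  2  0
So g(18) = 0.

0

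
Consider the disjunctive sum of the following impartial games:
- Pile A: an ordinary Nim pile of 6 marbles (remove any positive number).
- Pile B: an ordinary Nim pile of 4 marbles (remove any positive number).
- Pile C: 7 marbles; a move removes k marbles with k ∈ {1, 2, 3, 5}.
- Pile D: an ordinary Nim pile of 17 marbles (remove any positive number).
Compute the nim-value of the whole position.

Pile A is a plain Nim pile of size 6, so its Grundy value is 6.
Pile B is a plain Nim pile of size 4, so its Grundy value is 4.
For pile C, compute g(0), g(1), … with moves {1, 2, 3, 5}:
k:     0  1  2  3  4  5  6  7
g(k):  0  1  2  3  0  1  2  3
So g(7) = 3.
Pile D is a plain Nim pile of size 17, so its Grundy value is 17.
By the Sprague-Grundy theorem, the Grundy value of a sum of independent games is the XOR of the component values.
Combined value = 6 XOR 4 XOR 3 XOR 17 = 16.

16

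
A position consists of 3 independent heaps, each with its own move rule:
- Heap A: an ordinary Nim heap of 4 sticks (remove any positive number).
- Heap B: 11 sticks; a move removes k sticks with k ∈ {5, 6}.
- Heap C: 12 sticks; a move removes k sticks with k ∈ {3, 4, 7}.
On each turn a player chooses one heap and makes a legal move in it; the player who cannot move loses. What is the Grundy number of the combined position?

Heap A is a plain Nim heap of size 4, so its Grundy value is 4.
For heap B, compute g(0), g(1), … with moves {5, 6}:
g(0) = mex{} = 0
g(1) = mex{} = 0
g(2) = mex{} = 0
g(3) = mex{} = 0
g(4) = mex{} = 0
g(5) = mex{0} = 1
g(6) = mex{0} = 1
g(7) = mex{0} = 1
g(8) = mex{0} = 1
g(9) = mex{0} = 1
g(10) = mex{0,1} = 2
g(11) = mex{1} = 0
So g(11) = 0.
Grundy values for heap C (subtraction set {3, 4, 7}):
g(0) = mex{} = 0
g(1) = mex{} = 0
g(2) = mex{} = 0
g(3) = mex{0} = 1
g(4) = mex{0} = 1
g(5) = mex{0} = 1
g(6) = mex{0,1} = 2
g(7) = mex{0,1} = 2
g(8) = mex{0,1} = 2
g(9) = mex{0,1,2} = 3
g(10) = mex{1,2} = 0
g(11) = mex{1,2} = 0
g(12) = mex{1,2,3} = 0
So g(12) = 0.
By the Sprague-Grundy theorem, the Grundy value of a sum of independent games is the XOR of the component values.
Combined value = 4 XOR 0 XOR 0 = 4.

4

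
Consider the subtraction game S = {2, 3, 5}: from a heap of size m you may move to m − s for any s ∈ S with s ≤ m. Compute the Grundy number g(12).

Compute g(0), g(1), … for moves {2, 3, 5}:
g(0) = mex{} = 0
g(1) = mex{} = 0
g(2) = mex{0} = 1
g(3) = mex{0} = 1
g(4) = mex{0,1} = 2
g(5) = mex{0,1} = 2
g(6) = mex{0,1,2} = 3
g(7) = mex{1,2} = 0
g(8) = mex{1,2,3} = 0
g(9) = mex{0,2,3} = 1
g(10) = mex{0,2} = 1
g(11) = mex{0,1,3} = 2
g(12) = mex{0,1} = 2
So g(12) = 2.

2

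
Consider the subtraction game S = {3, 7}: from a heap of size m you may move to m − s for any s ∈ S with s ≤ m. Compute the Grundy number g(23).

1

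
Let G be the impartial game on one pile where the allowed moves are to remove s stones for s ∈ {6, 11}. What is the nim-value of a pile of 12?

2

Grundy values for subtraction set {6, 11}:
k:     0  1  2  3  4  5  6  7  8  9 10 11 12
g(k):  0  0  0  0  0  0  1  1  1  1  1  1  2
So g(12) = 2.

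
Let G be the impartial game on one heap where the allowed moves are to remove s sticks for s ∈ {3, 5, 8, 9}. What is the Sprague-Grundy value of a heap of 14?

Build the Grundy sequence with g(k) = mex{g(k−s) : s ∈ {3, 5, 8, 9}, s ≤ k}:
k:     0  1  2  3  4  5  6  7  8  9 10 11 12 13 14
g(k):  0  0  0  1  1  1  2  2  2  3  3  3  0  0  0
So g(14) = 0.

0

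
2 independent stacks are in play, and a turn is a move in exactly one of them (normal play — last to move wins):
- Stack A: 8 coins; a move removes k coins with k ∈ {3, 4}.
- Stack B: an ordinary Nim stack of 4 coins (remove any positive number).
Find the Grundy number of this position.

Grundy values for stack A (subtraction set {3, 4}):
k:     0  1  2  3  4  5  6  7  8
g(k):  0  0  0  1  1  1  2  0  0
So g(8) = 0.
Stack B is a plain Nim stack of size 4, so its Grundy value is 4.
The value of a disjunctive sum is the nim-sum of the parts.
Combined value = 0 XOR 4 = 4.

4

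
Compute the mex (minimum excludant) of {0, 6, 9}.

0 is in the set but 1 is not, so the mex is 1.

1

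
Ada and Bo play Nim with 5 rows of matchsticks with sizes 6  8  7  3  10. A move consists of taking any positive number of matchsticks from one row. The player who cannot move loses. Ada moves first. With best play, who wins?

Bo wins

Bitwise XOR of the heap sizes:
  0110  (6)
  1000  (8)
  0111  (7)
  0011  (3)
  1010  (10)
  ----
  0000  (0)
The nim-sum is 0, so this is a P-position: the player to move is in a losing position under optimal play; Ada is about to move from it and so loses — Bo wins.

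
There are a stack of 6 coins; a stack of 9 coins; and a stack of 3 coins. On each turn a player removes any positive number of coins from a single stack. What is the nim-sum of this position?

12

Bitwise XOR of the heap sizes:
  0110  (6)
  1001  (9)
  0011  (3)
  ----
  1100  (12)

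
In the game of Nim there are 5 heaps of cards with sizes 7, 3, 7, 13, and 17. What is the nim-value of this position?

31

Bitwise XOR of the heap sizes:
  00111  (7)
  00011  (3)
  00111  (7)
  01101  (13)
  10001  (17)
  -----
  11111  (31)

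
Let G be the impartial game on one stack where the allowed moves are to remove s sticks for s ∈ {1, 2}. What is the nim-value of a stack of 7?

1

Compute g(0), g(1), … for moves {1, 2}:
g(0) = mex{} = 0
g(1) = mex{0} = 1
g(2) = mex{0,1} = 2
g(3) = mex{1,2} = 0
g(4) = mex{0,2} = 1
g(5) = mex{0,1} = 2
g(6) = mex{1,2} = 0
g(7) = mex{0,2} = 1
So g(7) = 1.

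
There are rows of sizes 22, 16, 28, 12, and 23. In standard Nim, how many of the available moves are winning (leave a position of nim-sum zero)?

1

Nim-sum: 22 ⊕ 16 ⊕ 28 ⊕ 12 ⊕ 23 = 1.
The overall nim-sum is X = 1. A row of size p has a winning move iff p XOR X < p (reduce it to p XOR X).
  22: 22 XOR 1 = 23 ≥ 22 — no move.
  16: 16 XOR 1 = 17 ≥ 16 — no move.
  28: 28 XOR 1 = 29 ≥ 28 — no move.
  12: 12 XOR 1 = 13 ≥ 12 — no move.
  23: 23 XOR 1 = 22 < 23 — winning move (to 22).
That gives 1 winning move.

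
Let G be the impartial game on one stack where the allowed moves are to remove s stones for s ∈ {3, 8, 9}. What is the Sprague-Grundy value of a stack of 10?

Build the Grundy sequence with g(k) = mex{g(k−s) : s ∈ {3, 8, 9}, s ≤ k}:
g(0) = mex{} = 0
g(1) = mex{} = 0
g(2) = mex{} = 0
g(3) = mex{0} = 1
g(4) = mex{0} = 1
g(5) = mex{0} = 1
g(6) = mex{1} = 0
g(7) = mex{1} = 0
g(8) = mex{0,1} = 2
g(9) = mex{0} = 1
g(10) = mex{0} = 1
So g(10) = 1.

1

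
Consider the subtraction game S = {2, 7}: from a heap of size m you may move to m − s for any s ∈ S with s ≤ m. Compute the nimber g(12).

1

Compute g(0), g(1), … for moves {2, 7}:
g(0) = mex{} = 0
g(1) = mex{} = 0
g(2) = mex{0} = 1
g(3) = mex{0} = 1
g(4) = mex{1} = 0
g(5) = mex{1} = 0
g(6) = mex{0} = 1
g(7) = mex{0} = 1
g(8) = mex{0,1} = 2
g(9) = mex{1} = 0
g(10) = mex{1,2} = 0
g(11) = mex{0} = 1
g(12) = mex{0} = 1
So g(12) = 1.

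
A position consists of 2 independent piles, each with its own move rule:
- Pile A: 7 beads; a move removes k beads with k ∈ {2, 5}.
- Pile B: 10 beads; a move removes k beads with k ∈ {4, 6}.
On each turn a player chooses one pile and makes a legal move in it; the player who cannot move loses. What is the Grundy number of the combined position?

0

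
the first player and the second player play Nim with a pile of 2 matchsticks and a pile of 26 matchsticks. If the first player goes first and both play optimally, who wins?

Bitwise XOR of the heap sizes:
  00010  (2)
  11010  (26)
  -----
  11000  (24)
The nim-sum is 24 ≠ 0, so this is an N-position: the player to move can win; the first player has a winning move.

the first player wins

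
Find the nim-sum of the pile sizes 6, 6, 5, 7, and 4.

6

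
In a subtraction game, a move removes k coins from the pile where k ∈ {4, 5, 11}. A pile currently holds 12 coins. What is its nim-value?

3

Grundy values for subtraction set {4, 5, 11}:
k:     0  1  2  3  4  5  6  7  8  9 10 11 12
g(k):  0  0  0  0  1  1  1  1  2  0  0  2  3
So g(12) = 3.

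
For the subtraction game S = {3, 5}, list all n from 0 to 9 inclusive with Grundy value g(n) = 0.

Grundy values for subtraction set {3, 5}:
k:     0  1  2  3  4  5  6  7  8  9
g(k):  0  0  0  1  1  1  2  2  0  0
The P-positions (g = 0) in 0..9 are 0, 1, 2, 8, 9.

0, 1, 2, 8, 9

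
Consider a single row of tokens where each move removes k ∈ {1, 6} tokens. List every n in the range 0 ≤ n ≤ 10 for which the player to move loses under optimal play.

Grundy values for subtraction set {1, 6}:
g(0) = mex{} = 0
g(1) = mex{0} = 1
g(2) = mex{1} = 0
g(3) = mex{0} = 1
g(4) = mex{1} = 0
g(5) = mex{0} = 1
g(6) = mex{0,1} = 2
g(7) = mex{1,2} = 0
g(8) = mex{0} = 1
g(9) = mex{1} = 0
g(10) = mex{0} = 1
The P-positions (g = 0) in 0..10 are 0, 2, 4, 7, 9.

0, 2, 4, 7, 9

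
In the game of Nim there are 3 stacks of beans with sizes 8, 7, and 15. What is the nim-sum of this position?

0

Compute the nim-sum pairwise:
8 XOR 7 = 15
15 XOR 15 = 0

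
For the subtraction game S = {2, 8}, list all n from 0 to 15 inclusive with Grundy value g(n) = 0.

Build the Grundy sequence with g(k) = mex{g(k−s) : s ∈ {2, 8}, s ≤ k}:
k:     0  1  2  3  4  5  6  7  8  9 10 11 12 13 14 15
g(k):  0  0  1  1  0  0  1  1  2  2  0  0  1  1  0  0
The P-positions (g = 0) in 0..15 are 0, 1, 4, 5, 10, 11, 14, 15.

0, 1, 4, 5, 10, 11, 14, 15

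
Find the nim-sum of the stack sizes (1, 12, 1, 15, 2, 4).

5

Bitwise XOR of the heap sizes:
  0001  (1)
  1100  (12)
  0001  (1)
  1111  (15)
  0010  (2)
  0100  (4)
  ----
  0101  (5)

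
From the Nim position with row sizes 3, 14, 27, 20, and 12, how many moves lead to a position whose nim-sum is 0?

3

Bitwise XOR of the heap sizes:
  00011  (3)
  01110  (14)
  11011  (27)
  10100  (20)
  01100  (12)
  -----
  01110  (14)
The overall nim-sum is X = 14. A row of size p has a winning move iff p XOR X < p (reduce it to p XOR X).
  3: 3 XOR 14 = 13 ≥ 3 — no move.
  14: 14 XOR 14 = 0 < 14 — winning move (to 0).
  27: 27 XOR 14 = 21 < 27 — winning move (to 21).
  20: 20 XOR 14 = 26 ≥ 20 — no move.
  12: 12 XOR 14 = 2 < 12 — winning move (to 2).
That gives 3 winning moves.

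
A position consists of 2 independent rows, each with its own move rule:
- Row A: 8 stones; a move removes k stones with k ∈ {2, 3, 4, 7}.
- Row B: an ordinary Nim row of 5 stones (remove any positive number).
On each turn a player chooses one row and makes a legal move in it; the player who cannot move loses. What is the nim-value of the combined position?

Build the Grundy sequence for row A with g(k) = mex{g(k−s) : s ∈ {2, 3, 4, 7}, s ≤ k}:
k:     0  1  2  3  4  5  6  7  8
g(k):  0  0  1  1  2  2  0  3  1
So g(8) = 1.
Row B is a plain Nim row of size 5, so its Grundy value is 5.
The value of a disjunctive sum is the nim-sum of the parts.
Combined value = 1 XOR 5 = 4.

4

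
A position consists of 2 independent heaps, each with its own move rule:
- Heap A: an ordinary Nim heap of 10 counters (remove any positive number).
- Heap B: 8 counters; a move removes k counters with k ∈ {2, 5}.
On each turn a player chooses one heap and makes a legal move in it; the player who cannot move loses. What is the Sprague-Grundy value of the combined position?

Heap A is a plain Nim heap of size 10, so its Grundy value is 10.
Grundy values for heap B (subtraction set {2, 5}):
k:     0  1  2  3  4  5  6  7  8
g(k):  0  0  1  1  0  2  1  0  0
So g(8) = 0.
By the Sprague-Grundy theorem, the Grundy value of a sum of independent games is the XOR of the component values.
Combined value = 10 ⊕ 0 = 10.

10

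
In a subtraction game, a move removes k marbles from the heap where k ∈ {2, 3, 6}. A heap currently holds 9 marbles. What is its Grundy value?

Build the Grundy sequence with g(k) = mex{g(k−s) : s ∈ {2, 3, 6}, s ≤ k}:
g(0) = mex{} = 0
g(1) = mex{} = 0
g(2) = mex{0} = 1
g(3) = mex{0} = 1
g(4) = mex{0,1} = 2
g(5) = mex{1} = 0
g(6) = mex{0,1,2} = 3
g(7) = mex{0,2} = 1
g(8) = mex{0,1,3} = 2
g(9) = mex{1,3} = 0
So g(9) = 0.

0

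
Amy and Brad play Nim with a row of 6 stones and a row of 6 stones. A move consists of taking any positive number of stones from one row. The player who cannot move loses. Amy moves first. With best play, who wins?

Brad wins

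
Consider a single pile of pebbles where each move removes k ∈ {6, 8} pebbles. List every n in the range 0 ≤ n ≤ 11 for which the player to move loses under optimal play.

Grundy values for subtraction set {6, 8}:
g(0) = mex{} = 0
g(1) = mex{} = 0
g(2) = mex{} = 0
g(3) = mex{} = 0
g(4) = mex{} = 0
g(5) = mex{} = 0
g(6) = mex{0} = 1
g(7) = mex{0} = 1
g(8) = mex{0} = 1
g(9) = mex{0} = 1
g(10) = mex{0} = 1
g(11) = mex{0} = 1
The P-positions (g = 0) in 0..11 are 0, 1, 2, 3, 4, 5.

0, 1, 2, 3, 4, 5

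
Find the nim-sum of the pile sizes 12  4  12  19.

Nim-sum: 12 XOR 4 XOR 12 XOR 19 = 23.

23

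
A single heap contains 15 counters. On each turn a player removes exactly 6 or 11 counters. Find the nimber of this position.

2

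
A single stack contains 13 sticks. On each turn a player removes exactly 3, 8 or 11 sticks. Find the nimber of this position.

Grundy values for subtraction set {3, 8, 11}:
k:     0  1  2  3  4  5  6  7  8  9 10 11 12 13
g(k):  0  0  0  1  1  1  0  0  2  1  1  3  2  2
So g(13) = 2.

2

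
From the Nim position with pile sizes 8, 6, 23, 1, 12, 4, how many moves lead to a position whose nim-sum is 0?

1

Nim-sum: 8 XOR 6 XOR 23 XOR 1 XOR 12 XOR 4 = 16.
The overall nim-sum is X = 16. A pile of size p has a winning move iff p XOR X < p (reduce it to p XOR X).
  8: 8 XOR 16 = 24 ≥ 8 — no move.
  6: 6 XOR 16 = 22 ≥ 6 — no move.
  23: 23 XOR 16 = 7 < 23 — winning move (to 7).
  1: 1 XOR 16 = 17 ≥ 1 — no move.
  12: 12 XOR 16 = 28 ≥ 12 — no move.
  4: 4 XOR 16 = 20 ≥ 4 — no move.
That gives 1 winning move.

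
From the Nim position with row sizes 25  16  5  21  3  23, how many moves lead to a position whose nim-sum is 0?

Write each in binary and XOR column by column:
  11001  (25)
  10000  (16)
  00101  (5)
  10101  (21)
  00011  (3)
  10111  (23)
  -----
  01101  (13)
The overall nim-sum is X = 13. A row of size p has a winning move iff p XOR X < p (reduce it to p XOR X).
  25: 25 XOR 13 = 20 < 25 — winning move (to 20).
  16: 16 XOR 13 = 29 ≥ 16 — no move.
  5: 5 XOR 13 = 8 ≥ 5 — no move.
  21: 21 XOR 13 = 24 ≥ 21 — no move.
  3: 3 XOR 13 = 14 ≥ 3 — no move.
  23: 23 XOR 13 = 26 ≥ 23 — no move.
That gives 1 winning move.

1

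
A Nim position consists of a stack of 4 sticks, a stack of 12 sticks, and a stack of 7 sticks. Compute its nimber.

15

Compute the nim-sum pairwise:
4 XOR 12 = 8
8 XOR 7 = 15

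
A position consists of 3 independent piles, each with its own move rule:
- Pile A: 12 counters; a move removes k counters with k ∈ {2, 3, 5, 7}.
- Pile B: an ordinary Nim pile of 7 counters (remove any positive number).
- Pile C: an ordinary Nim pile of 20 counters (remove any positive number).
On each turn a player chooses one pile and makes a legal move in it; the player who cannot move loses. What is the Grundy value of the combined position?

18

Grundy values for pile A (subtraction set {2, 3, 5, 7}):
k:     0  1  2  3  4  5  6  7  8  9 10 11 12
g(k):  0  0  1  1  2  2  3  3  4  0  0  1  1
So g(12) = 1.
Pile B is a plain Nim pile of size 7, so its Grundy value is 7.
Pile C is a plain Nim pile of size 20, so its Grundy value is 20.
The value of a disjunctive sum is the nim-sum of the parts.
Combined value = 1 ⊕ 7 ⊕ 20 = 18.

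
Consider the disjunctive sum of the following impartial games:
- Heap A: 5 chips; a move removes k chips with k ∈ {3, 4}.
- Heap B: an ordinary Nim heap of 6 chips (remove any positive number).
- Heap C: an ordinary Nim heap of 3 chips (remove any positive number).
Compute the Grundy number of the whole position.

4

Build the Grundy sequence for heap A with g(k) = mex{g(k−s) : s ∈ {3, 4}, s ≤ k}:
g(0) = mex{} = 0
g(1) = mex{} = 0
g(2) = mex{} = 0
g(3) = mex{0} = 1
g(4) = mex{0} = 1
g(5) = mex{0} = 1
So g(5) = 1.
Heap B is a plain Nim heap of size 6, so its Grundy value is 6.
Heap C is a plain Nim heap of size 3, so its Grundy value is 3.
The value of a disjunctive sum is the nim-sum of the parts.
Combined value = 1 ⊕ 6 ⊕ 3 = 4.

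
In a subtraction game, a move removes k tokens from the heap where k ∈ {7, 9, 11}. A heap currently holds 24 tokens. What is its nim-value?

Build the Grundy sequence with g(k) = mex{g(k−s) : s ∈ {7, 9, 11}, s ≤ k}:
k:     0  1  2  3  4  5  6  7  8  9 10 11 12 13 14 15 16 17 18 19 20 21 22 23 24
g(k):  0  0  0  0  0  0  0  1  1  1  1  1  1  1  2  2  2  2  0  0  0  0  0  0  0
So g(24) = 0.

0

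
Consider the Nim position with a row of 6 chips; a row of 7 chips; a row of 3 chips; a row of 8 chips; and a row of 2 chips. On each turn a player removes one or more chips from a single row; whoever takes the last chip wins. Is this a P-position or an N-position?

Write each in binary and XOR column by column:
  0110  (6)
  0111  (7)
  0011  (3)
  1000  (8)
  0010  (2)
  ----
  1000  (8)
The nim-sum is 8 ≠ 0, so this is an N-position: the player to move can win.

N-position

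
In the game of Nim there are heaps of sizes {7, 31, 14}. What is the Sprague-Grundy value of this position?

22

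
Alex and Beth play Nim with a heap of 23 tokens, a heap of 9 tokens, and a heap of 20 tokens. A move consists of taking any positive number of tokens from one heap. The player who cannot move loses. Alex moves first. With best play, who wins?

Compute the nim-sum pairwise:
23 ⊕ 9 = 30
30 ⊕ 20 = 10
The nim-sum is 10 ≠ 0, so this is an N-position: the player to move can win; Alex has a winning move.

Alex wins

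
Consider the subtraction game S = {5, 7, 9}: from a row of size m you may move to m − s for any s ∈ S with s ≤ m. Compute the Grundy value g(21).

1

Compute g(0), g(1), … for moves {5, 7, 9}:
k:     0  1  2  3  4  5  6  7  8  9 10 11 12 13 14 15 16 17 18 19 20 21
g(k):  0  0  0  0  0  1  1  1  1  1  2  2  2  2  0  0  0  0  0  1  1  1
So g(21) = 1.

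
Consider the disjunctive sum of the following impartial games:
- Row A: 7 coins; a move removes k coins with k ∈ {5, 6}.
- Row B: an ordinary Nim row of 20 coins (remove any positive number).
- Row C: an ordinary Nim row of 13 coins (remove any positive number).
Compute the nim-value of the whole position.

Grundy values for row A (subtraction set {5, 6}):
g(0) = mex{} = 0
g(1) = mex{} = 0
g(2) = mex{} = 0
g(3) = mex{} = 0
g(4) = mex{} = 0
g(5) = mex{0} = 1
g(6) = mex{0} = 1
g(7) = mex{0} = 1
So g(7) = 1.
Row B is a plain Nim row of size 20, so its Grundy value is 20.
Row C is a plain Nim row of size 13, so its Grundy value is 13.
The value of a disjunctive sum is the nim-sum of the parts.
Combined value = 1 XOR 20 XOR 13 = 24.

24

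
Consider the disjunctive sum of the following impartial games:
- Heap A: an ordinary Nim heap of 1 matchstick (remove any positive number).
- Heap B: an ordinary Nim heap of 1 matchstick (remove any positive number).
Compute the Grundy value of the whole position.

Heap A is a plain Nim heap of size 1, so its Grundy value is 1.
Heap B is a plain Nim heap of size 1, so its Grundy value is 1.
The value of a disjunctive sum is the nim-sum of the parts.
Combined value = 1 ⊕ 1 = 0.

0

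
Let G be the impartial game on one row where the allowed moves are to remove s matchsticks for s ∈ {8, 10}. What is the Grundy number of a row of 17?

2

Compute g(0), g(1), … for moves {8, 10}:
k:     0  1  2  3  4  5  6  7  8  9 10 11 12 13 14 15 16 17
g(k):  0  0  0  0  0  0  0  0  1  1  1  1  1  1  1  1  2  2
So g(17) = 2.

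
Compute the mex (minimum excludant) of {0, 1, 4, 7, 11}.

2

The values 0, 1 are all present; 2 is the first non-negative integer missing from the set.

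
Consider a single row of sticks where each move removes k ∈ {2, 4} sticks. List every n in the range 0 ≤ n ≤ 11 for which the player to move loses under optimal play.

0, 1, 6, 7

Compute g(0), g(1), … for moves {2, 4}:
k:     0  1  2  3  4  5  6  7  8  9 10 11
g(k):  0  0  1  1  2  2  0  0  1  1  2  2
The P-positions (g = 0) in 0..11 are 0, 1, 6, 7.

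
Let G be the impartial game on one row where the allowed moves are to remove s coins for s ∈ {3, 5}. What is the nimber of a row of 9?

Build the Grundy sequence with g(k) = mex{g(k−s) : s ∈ {3, 5}, s ≤ k}:
k:     0  1  2  3  4  5  6  7  8  9
g(k):  0  0  0  1  1  1  2  2  0  0
So g(9) = 0.

0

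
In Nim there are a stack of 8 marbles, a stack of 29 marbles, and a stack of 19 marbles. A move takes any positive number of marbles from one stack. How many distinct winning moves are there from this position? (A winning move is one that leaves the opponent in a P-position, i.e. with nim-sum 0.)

1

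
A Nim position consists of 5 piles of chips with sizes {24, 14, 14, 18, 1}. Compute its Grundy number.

Write each in binary and XOR column by column:
  11000  (24)
  01110  (14)
  01110  (14)
  10010  (18)
  00001  (1)
  -----
  01011  (11)

11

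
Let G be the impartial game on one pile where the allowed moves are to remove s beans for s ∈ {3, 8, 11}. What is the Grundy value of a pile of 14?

2

Build the Grundy sequence with g(k) = mex{g(k−s) : s ∈ {3, 8, 11}, s ≤ k}:
g(0) = mex{} = 0
g(1) = mex{} = 0
g(2) = mex{} = 0
g(3) = mex{0} = 1
g(4) = mex{0} = 1
g(5) = mex{0} = 1
g(6) = mex{1} = 0
g(7) = mex{1} = 0
g(8) = mex{0,1} = 2
g(9) = mex{0} = 1
g(10) = mex{0} = 1
g(11) = mex{0,1,2} = 3
g(12) = mex{0,1} = 2
g(13) = mex{0,1} = 2
g(14) = mex{0,1,3} = 2
So g(14) = 2.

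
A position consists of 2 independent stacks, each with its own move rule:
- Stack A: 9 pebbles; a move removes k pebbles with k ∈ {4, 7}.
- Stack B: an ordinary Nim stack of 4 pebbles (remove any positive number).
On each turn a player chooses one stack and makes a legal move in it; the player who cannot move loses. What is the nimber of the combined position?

6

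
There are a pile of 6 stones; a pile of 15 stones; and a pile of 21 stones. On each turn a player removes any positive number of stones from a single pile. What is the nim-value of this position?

28

Nim-sum: 6 XOR 15 XOR 21 = 28.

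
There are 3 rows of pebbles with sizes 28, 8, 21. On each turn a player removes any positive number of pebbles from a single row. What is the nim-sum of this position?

1

In binary:
  11100  (28)
  01000  (8)
  10101  (21)
  -----
  00001  (1)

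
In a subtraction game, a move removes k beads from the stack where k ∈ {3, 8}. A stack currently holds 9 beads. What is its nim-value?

Compute g(0), g(1), … for moves {3, 8}:
k:     0  1  2  3  4  5  6  7  8  9
g(k):  0  0  0  1  1  1  0  0  2  1
So g(9) = 1.

1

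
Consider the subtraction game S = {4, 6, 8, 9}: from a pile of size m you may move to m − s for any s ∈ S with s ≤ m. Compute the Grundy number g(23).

2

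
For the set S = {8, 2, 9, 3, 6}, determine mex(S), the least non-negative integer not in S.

0

0 is not in the set, so the mex is 0.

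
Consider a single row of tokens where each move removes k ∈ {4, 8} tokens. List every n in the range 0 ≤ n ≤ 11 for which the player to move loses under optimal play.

0, 1, 2, 3

Build the Grundy sequence with g(k) = mex{g(k−s) : s ∈ {4, 8}, s ≤ k}:
g(0) = mex{} = 0
g(1) = mex{} = 0
g(2) = mex{} = 0
g(3) = mex{} = 0
g(4) = mex{0} = 1
g(5) = mex{0} = 1
g(6) = mex{0} = 1
g(7) = mex{0} = 1
g(8) = mex{0,1} = 2
g(9) = mex{0,1} = 2
g(10) = mex{0,1} = 2
g(11) = mex{0,1} = 2
The P-positions (g = 0) in 0..11 are 0, 1, 2, 3.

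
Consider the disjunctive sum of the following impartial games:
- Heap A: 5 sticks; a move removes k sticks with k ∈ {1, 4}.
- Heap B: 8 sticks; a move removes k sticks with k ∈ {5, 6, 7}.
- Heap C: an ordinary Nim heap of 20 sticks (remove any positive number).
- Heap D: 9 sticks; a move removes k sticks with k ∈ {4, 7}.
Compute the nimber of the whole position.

23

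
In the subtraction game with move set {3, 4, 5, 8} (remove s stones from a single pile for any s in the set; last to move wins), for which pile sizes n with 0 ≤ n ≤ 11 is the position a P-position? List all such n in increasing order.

0, 1, 2, 11

Build the Grundy sequence with g(k) = mex{g(k−s) : s ∈ {3, 4, 5, 8}, s ≤ k}:
k:     0  1  2  3  4  5  6  7  8  9 10 11
g(k):  0  0  0  1  1  1  2  2  2  3  3  0
The P-positions (g = 0) in 0..11 are 0, 1, 2, 11.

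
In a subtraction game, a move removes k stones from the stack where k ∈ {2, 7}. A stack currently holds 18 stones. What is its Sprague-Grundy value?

0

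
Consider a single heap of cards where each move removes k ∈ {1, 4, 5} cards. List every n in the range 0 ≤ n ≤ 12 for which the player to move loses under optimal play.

0, 2, 8, 10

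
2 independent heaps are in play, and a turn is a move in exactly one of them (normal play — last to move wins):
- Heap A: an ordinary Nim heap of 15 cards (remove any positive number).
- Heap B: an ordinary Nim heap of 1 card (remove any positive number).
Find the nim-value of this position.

14

Heap A is a plain Nim heap of size 15, so its Grundy value is 15.
Heap B is a plain Nim heap of size 1, so its Grundy value is 1.
The value of a disjunctive sum is the nim-sum of the parts.
Combined value = 15 XOR 1 = 14.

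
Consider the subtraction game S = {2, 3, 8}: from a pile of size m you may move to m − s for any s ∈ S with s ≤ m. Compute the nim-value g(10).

0

Compute g(0), g(1), … for moves {2, 3, 8}:
k:     0  1  2  3  4  5  6  7  8  9 10
g(k):  0  0  1  1  2  0  0  1  1  2  0
So g(10) = 0.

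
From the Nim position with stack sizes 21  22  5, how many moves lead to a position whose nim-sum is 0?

Bitwise XOR of the heap sizes:
  10101  (21)
  10110  (22)
  00101  (5)
  -----
  00110  (6)
The overall nim-sum is X = 6. A stack of size p has a winning move iff p XOR X < p (reduce it to p XOR X).
  21: 21 XOR 6 = 19 < 21 — winning move (to 19).
  22: 22 XOR 6 = 16 < 22 — winning move (to 16).
  5: 5 XOR 6 = 3 < 5 — winning move (to 3).
That gives 3 winning moves.

3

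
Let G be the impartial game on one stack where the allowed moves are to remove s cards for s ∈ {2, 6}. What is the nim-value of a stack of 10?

1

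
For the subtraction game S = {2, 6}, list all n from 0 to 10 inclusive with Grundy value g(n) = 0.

0, 1, 4, 5, 8, 9

Compute g(0), g(1), … for moves {2, 6}:
k:     0  1  2  3  4  5  6  7  8  9 10
g(k):  0  0  1  1  0  0  1  1  0  0  1
The P-positions (g = 0) in 0..10 are 0, 1, 4, 5, 8, 9.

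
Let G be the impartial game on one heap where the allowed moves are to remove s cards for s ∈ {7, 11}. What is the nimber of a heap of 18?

Compute g(0), g(1), … for moves {7, 11}:
k:     0  1  2  3  4  5  6  7  8  9 10 11 12 13 14 15 16 17 18
g(k):  0  0  0  0  0  0  0  1  1  1  1  1  1  1  2  2  2  2  0
So g(18) = 0.

0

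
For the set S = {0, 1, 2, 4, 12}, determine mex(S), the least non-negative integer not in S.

The values 0, 1, 2 are all present; 3 is the first non-negative integer missing from the set.

3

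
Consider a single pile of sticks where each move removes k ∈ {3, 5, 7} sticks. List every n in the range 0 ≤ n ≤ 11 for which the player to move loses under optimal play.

Grundy values for subtraction set {3, 5, 7}:
g(0) = mex{} = 0
g(1) = mex{} = 0
g(2) = mex{} = 0
g(3) = mex{0} = 1
g(4) = mex{0} = 1
g(5) = mex{0} = 1
g(6) = mex{0,1} = 2
g(7) = mex{0,1} = 2
g(8) = mex{0,1} = 2
g(9) = mex{0,1,2} = 3
g(10) = mex{1,2} = 0
g(11) = mex{1,2} = 0
The P-positions (g = 0) in 0..11 are 0, 1, 2, 10, 11.

0, 1, 2, 10, 11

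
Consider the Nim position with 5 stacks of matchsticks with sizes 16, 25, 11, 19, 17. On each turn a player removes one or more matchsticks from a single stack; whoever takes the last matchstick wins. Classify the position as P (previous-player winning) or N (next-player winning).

P-position

Bitwise XOR of the heap sizes:
  10000  (16)
  11001  (25)
  01011  (11)
  10011  (19)
  10001  (17)
  -----
  00000  (0)
The nim-sum is 0, so this is a P-position: the player to move is in a losing position under optimal play.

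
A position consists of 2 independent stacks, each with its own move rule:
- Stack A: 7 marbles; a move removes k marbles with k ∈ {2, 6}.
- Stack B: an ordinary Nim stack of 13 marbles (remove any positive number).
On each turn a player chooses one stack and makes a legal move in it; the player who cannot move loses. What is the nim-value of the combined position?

12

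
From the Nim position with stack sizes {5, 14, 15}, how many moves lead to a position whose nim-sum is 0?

3

Bitwise XOR of the heap sizes:
  0101  (5)
  1110  (14)
  1111  (15)
  ----
  0100  (4)
The overall nim-sum is X = 4. A stack of size p has a winning move iff p XOR X < p (reduce it to p XOR X).
  5: 5 XOR 4 = 1 < 5 — winning move (to 1).
  14: 14 XOR 4 = 10 < 14 — winning move (to 10).
  15: 15 XOR 4 = 11 < 15 — winning move (to 11).
That gives 3 winning moves.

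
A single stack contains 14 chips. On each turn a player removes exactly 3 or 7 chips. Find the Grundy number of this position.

1

Build the Grundy sequence with g(k) = mex{g(k−s) : s ∈ {3, 7}, s ≤ k}:
g(0) = mex{} = 0
g(1) = mex{} = 0
g(2) = mex{} = 0
g(3) = mex{0} = 1
g(4) = mex{0} = 1
g(5) = mex{0} = 1
g(6) = mex{1} = 0
g(7) = mex{0,1} = 2
g(8) = mex{0,1} = 2
g(9) = mex{0} = 1
g(10) = mex{1,2} = 0
g(11) = mex{1,2} = 0
g(12) = mex{1} = 0
g(13) = mex{0} = 1
g(14) = mex{0,2} = 1
So g(14) = 1.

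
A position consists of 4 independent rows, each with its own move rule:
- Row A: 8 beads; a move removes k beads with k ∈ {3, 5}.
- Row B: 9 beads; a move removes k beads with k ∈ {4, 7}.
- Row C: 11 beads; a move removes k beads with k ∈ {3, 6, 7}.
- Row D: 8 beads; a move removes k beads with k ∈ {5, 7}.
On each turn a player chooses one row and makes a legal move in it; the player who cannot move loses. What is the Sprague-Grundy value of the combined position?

3

For row A, compute g(0), g(1), … with moves {3, 5}:
k:     0  1  2  3  4  5  6  7  8
g(k):  0  0  0  1  1  1  2  2  0
So g(8) = 0.
For row B, compute g(0), g(1), … with moves {4, 7}:
k:     0  1  2  3  4  5  6  7  8  9
g(k):  0  0  0  0  1  1  1  1  2  2
So g(9) = 2.
Grundy values for row C (subtraction set {3, 6, 7}):
k:     0  1  2  3  4  5  6  7  8  9 10 11
g(k):  0  0  0  1  1  1  2  2  2  3  0  0
So g(11) = 0.
Grundy values for row D (subtraction set {5, 7}):
g(0) = mex{} = 0
g(1) = mex{} = 0
g(2) = mex{} = 0
g(3) = mex{} = 0
g(4) = mex{} = 0
g(5) = mex{0} = 1
g(6) = mex{0} = 1
g(7) = mex{0} = 1
g(8) = mex{0} = 1
So g(8) = 1.
The value of a disjunctive sum is the nim-sum of the parts.
Combined value = 0 ⊕ 2 ⊕ 0 ⊕ 1 = 3.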